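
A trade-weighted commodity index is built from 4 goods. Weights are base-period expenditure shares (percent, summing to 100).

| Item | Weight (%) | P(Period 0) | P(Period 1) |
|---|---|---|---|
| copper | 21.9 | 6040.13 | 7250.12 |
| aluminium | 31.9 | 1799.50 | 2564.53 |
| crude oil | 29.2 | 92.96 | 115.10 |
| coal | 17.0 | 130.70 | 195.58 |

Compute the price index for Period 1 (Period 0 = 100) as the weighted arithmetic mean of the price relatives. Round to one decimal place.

133.3

copper: 21.9 × (7250.12/6040.13) = 21.9 × 1.200325 = 26.2871
aluminium: 31.9 × (2564.53/1799.50) = 31.9 × 1.425135 = 45.4618
crude oil: 29.2 × (115.10/92.96) = 29.2 × 1.238167 = 36.1545
coal: 17.0 × (195.58/130.70) = 17.0 × 1.496404 = 25.4389
Index = Σ wᵢ·(p₁ᵢ/p₀ᵢ) = 26.2871 + 45.4618 + 36.1545 + 25.4389 = 133.3423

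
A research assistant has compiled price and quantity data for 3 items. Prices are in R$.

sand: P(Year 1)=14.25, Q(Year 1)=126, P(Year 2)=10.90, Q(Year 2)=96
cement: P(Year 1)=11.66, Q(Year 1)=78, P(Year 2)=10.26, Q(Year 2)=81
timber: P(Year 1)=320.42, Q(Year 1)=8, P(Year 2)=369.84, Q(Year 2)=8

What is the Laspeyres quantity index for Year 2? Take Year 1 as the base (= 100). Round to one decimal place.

92.5

Laspeyres quantity index uses base-period prices as weights.
ΣP(Year 1)·Q(Year 2) = 14.25×96 + 11.66×81 + 320.42×8 = 1368 + 944.46 + 2563.36 = 4875.82
ΣP(Year 1)·Q(Year 1) = 14.25×126 + 11.66×78 + 320.42×8 = 1795.5 + 909.48 + 2563.36 = 5268.34
Index = 4875.82 / 5268.34 × 100 = 92.5495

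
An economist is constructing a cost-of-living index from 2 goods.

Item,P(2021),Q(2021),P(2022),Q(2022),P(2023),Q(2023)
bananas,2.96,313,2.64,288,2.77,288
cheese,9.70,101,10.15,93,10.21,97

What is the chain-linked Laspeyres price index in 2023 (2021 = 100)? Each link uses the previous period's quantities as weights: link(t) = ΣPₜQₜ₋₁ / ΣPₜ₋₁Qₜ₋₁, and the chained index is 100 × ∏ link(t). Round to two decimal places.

99.58

Link 2021→2022:
ΣP(2022)Q(2021) = 2.64×313 + 10.15×101 = 826.32 + 1025.15 = 1851.47
ΣP(2021)Q(2021) = 2.96×313 + 9.70×101 = 926.48 + 979.7 = 1906.18
link = 1851.47/1906.18 = 0.971299
Link 2022→2023:
ΣP(2023)Q(2022) = 2.77×288 + 10.21×93 = 797.76 + 949.53 = 1747.29
ΣP(2022)Q(2022) = 2.64×288 + 10.15×93 = 760.32 + 943.95 = 1704.27
link = 1747.29/1704.27 = 1.025242
Chained index = 100 × 0.971299 × 1.025242 = 99.5817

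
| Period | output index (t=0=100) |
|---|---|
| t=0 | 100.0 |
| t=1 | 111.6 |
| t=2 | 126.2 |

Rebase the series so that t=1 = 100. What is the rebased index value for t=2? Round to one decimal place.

113.1

Rebased(t=2) = 126.2 / 111.6 × 100 = 113.0824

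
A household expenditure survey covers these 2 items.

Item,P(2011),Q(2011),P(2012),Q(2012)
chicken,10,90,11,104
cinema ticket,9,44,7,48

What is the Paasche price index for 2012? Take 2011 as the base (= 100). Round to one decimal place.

Paasche price index uses current-period quantities as weights.
ΣP(2012)·Q(2012) = 11×104 + 7×48 = 1144 + 336 = 1480
ΣP(2011)·Q(2012) = 10×104 + 9×48 = 1040 + 432 = 1472
Index = 1480 / 1472 × 100 = 100.5435

100.5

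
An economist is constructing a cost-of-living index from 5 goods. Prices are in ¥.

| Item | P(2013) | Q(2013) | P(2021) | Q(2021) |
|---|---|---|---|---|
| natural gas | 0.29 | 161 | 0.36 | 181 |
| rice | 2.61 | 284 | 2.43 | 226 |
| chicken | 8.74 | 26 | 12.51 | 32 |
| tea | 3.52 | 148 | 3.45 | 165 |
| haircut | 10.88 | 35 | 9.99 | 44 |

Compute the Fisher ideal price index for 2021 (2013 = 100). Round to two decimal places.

Laspeyres component (base-period weights):
ΣP(2021)Q(2013) = 0.36×161 + 2.43×284 + 12.51×26 + 3.45×148 + 9.99×35 = 57.96 + 690.12 + 325.26 + 510.6 + 349.65 = 1933.59
ΣP(2013)Q(2013) = 0.29×161 + 2.61×284 + 8.74×26 + 3.52×148 + 10.88×35 = 46.69 + 741.24 + 227.24 + 520.96 + 380.8 = 1916.93
L = 1933.59 / 1916.93 × 100 = 100.8691
Paasche component (current-period weights):
ΣP(2021)Q(2021) = 0.36×181 + 2.43×226 + 12.51×32 + 3.45×165 + 9.99×44 = 65.16 + 549.18 + 400.32 + 569.25 + 439.56 = 2023.47
ΣP(2013)Q(2021) = 0.29×181 + 2.61×226 + 8.74×32 + 3.52×165 + 10.88×44 = 52.49 + 589.86 + 279.68 + 580.8 + 478.72 = 1981.55
P = 2023.47 / 1981.55 × 100 = 102.1155
Fisher = √(L × P) = √(100.8691 × 102.1155) = 101.4904

101.49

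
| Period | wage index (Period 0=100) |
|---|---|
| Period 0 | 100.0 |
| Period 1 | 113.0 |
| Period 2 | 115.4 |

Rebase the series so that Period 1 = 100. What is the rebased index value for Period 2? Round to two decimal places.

Rebased(Period 2) = 115.4 / 113.0 × 100 = 102.1239

102.12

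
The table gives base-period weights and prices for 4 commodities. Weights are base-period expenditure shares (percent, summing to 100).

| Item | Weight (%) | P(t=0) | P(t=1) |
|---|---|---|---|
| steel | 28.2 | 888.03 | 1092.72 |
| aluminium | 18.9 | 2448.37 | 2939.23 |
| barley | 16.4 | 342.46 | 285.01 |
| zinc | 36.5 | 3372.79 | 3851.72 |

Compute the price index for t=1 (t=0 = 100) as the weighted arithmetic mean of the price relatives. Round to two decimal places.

steel: 28.2 × (1092.72/888.03) = 28.2 × 1.230499 = 34.7001
aluminium: 18.9 × (2939.23/2448.37) = 18.9 × 1.200484 = 22.6892
barley: 16.4 × (285.01/342.46) = 16.4 × 0.832243 = 13.6488
zinc: 36.5 × (3851.72/3372.79) = 36.5 × 1.141998 = 41.6829
Index = Σ wᵢ·(p₁ᵢ/p₀ᵢ) = 34.7001 + 22.6892 + 13.6488 + 41.6829 = 112.7209

112.72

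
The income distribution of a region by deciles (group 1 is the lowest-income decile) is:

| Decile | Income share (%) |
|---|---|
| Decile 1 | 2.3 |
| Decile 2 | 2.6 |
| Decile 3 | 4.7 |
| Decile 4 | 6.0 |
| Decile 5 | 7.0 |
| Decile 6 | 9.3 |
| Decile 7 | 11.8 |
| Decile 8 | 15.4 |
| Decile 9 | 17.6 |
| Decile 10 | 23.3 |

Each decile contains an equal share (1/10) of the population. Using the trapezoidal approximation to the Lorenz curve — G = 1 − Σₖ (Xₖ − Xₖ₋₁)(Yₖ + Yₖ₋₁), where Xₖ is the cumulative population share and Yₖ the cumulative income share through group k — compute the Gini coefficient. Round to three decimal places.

Cumulative income shares Yₖ: 0.0230, 0.0490, 0.0960, 0.1560, 0.2260, 0.3190, 0.4370, 0.5910, 0.7670, 1.0000
Σ (Xₖ−Xₖ₋₁)(Yₖ+Yₖ₋₁) = (1/10)(0.0230+0.0000) + (1/10)(0.0490+0.0230) + (1/10)(0.0960+0.0490) + (1/10)(0.1560+0.0960) + (1/10)(0.2260+0.1560) + (1/10)(0.3190+0.2260) + (1/10)(0.4370+0.3190) + (1/10)(0.5910+0.4370) + (1/10)(0.7670+0.5910) + (1/10)(1.0000+0.7670)
  = 0.0023 + 0.0072 + 0.0145 + 0.0252 + 0.0382 + 0.0545 + 0.0756 + 0.1028 + 0.1358 + 0.1767 = 0.6328
G = 1 − 0.6328 = 0.3672

0.367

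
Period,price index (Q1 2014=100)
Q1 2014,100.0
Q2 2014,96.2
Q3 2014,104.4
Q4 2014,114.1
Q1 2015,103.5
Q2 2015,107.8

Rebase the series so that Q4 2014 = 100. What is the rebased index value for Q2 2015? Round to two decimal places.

94.48

Rebased(Q2 2015) = 107.8 / 114.1 × 100 = 94.4785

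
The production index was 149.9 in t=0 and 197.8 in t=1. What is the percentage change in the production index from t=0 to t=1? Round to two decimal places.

Change = (197.8 − 149.9) / 149.9 × 100
       = 47.9 / 149.9 × 100 = 31.9546%

31.95%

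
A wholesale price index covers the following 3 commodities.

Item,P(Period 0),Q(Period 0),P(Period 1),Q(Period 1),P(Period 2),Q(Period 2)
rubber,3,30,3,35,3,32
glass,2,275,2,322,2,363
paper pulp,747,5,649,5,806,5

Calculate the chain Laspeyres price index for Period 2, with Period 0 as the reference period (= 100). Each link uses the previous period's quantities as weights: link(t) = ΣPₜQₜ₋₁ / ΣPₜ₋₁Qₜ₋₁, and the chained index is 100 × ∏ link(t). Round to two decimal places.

Link Period 0→Period 1:
ΣP(Period 1)Q(Period 0) = 3×30 + 2×275 + 649×5 = 90 + 550 + 3245 = 3885
ΣP(Period 0)Q(Period 0) = 3×30 + 2×275 + 747×5 = 90 + 550 + 3735 = 4375
link = 3885/4375 = 0.888000
Link Period 1→Period 2:
ΣP(Period 2)Q(Period 1) = 3×35 + 2×322 + 806×5 = 105 + 644 + 4030 = 4779
ΣP(Period 1)Q(Period 1) = 3×35 + 2×322 + 649×5 = 105 + 644 + 3245 = 3994
link = 4779/3994 = 1.196545
Chained index = 100 × 0.888000 × 1.196545 = 106.2532

106.25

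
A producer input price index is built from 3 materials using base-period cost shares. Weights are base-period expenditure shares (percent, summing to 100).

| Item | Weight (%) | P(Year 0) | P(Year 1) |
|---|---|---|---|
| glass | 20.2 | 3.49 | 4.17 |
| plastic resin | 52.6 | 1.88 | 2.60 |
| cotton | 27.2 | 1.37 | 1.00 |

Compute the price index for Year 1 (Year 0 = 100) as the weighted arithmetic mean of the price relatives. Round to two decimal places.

glass: 20.2 × (4.17/3.49) = 20.2 × 1.194842 = 24.1358
plastic resin: 52.6 × (2.60/1.88) = 52.6 × 1.382979 = 72.7447
cotton: 27.2 × (1.00/1.37) = 27.2 × 0.729927 = 19.8540
Index = Σ wᵢ·(p₁ᵢ/p₀ᵢ) = 24.1358 + 72.7447 + 19.8540 = 116.7345

116.73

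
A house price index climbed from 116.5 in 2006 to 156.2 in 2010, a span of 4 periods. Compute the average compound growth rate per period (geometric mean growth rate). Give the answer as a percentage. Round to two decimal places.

7.61%

Growth factor = (156.2/116.5)^(1/4) = (1.340773)^(1/4) = 1.076066
Growth rate = 1.076066 − 1 = 0.076066 = 7.6066%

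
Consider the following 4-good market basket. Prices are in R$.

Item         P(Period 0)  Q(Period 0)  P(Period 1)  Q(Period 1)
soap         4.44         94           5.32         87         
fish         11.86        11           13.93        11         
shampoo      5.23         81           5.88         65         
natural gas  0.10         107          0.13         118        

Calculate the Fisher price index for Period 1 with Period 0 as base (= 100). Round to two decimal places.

116.57

Laspeyres component (base-period weights):
ΣP(Period 1)Q(Period 0) = 5.32×94 + 13.93×11 + 5.88×81 + 0.13×107 = 500.08 + 153.23 + 476.28 + 13.91 = 1143.5
ΣP(Period 0)Q(Period 0) = 4.44×94 + 11.86×11 + 5.23×81 + 0.10×107 = 417.36 + 130.46 + 423.63 + 10.7 = 982.15
L = 1143.5 / 982.15 × 100 = 116.4282
Paasche component (current-period weights):
ΣP(Period 1)Q(Period 1) = 5.32×87 + 13.93×11 + 5.88×65 + 0.13×118 = 462.84 + 153.23 + 382.2 + 15.34 = 1013.61
ΣP(Period 0)Q(Period 1) = 4.44×87 + 11.86×11 + 5.23×65 + 0.10×118 = 386.28 + 130.46 + 339.95 + 11.8 = 868.49
P = 1013.61 / 868.49 × 100 = 116.7095
Fisher = √(L × P) = √(116.4282 × 116.7095) = 116.5688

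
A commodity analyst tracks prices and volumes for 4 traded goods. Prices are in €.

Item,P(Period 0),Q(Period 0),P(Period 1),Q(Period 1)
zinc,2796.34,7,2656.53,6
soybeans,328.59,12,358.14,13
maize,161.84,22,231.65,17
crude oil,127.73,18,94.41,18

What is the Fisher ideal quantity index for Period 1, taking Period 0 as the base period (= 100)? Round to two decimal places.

Laspeyres component (base-period weights):
ΣP(Period 0)Q(Period 1) = 2796.34×6 + 328.59×13 + 161.84×17 + 127.73×18 = 16778.04 + 4271.67 + 2751.28 + 2299.14 = 26100.13
ΣP(Period 0)Q(Period 0) = 2796.34×7 + 328.59×12 + 161.84×22 + 127.73×18 = 19574.38 + 3943.08 + 3560.48 + 2299.14 = 29377.08
L = 26100.13 / 29377.08 × 100 = 88.8452
Paasche component (current-period weights):
ΣP(Period 1)Q(Period 1) = 2656.53×6 + 358.14×13 + 231.65×17 + 94.41×18 = 15939.18 + 4655.82 + 3938.05 + 1699.38 = 26232.43
ΣP(Period 1)Q(Period 0) = 2656.53×7 + 358.14×12 + 231.65×22 + 94.41×18 = 18595.71 + 4297.68 + 5096.3 + 1699.38 = 29689.07
P = 26232.43 / 29689.07 × 100 = 88.3572
Fisher = √(L × P) = √(88.8452 × 88.3572) = 88.6009

88.60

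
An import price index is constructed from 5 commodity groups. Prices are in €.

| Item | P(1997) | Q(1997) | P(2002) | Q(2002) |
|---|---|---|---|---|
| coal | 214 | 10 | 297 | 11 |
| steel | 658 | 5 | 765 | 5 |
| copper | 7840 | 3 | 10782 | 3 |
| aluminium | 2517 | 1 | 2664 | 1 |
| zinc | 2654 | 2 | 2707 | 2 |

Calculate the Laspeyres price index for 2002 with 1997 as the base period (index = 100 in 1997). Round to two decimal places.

Laspeyres price index uses base-period quantities as weights.
ΣP(2002)·Q(1997) = 297×10 + 765×5 + 10782×3 + 2664×1 + 2707×2 = 2970 + 3825 + 32346 + 2664 + 5414 = 47219
ΣP(1997)·Q(1997) = 214×10 + 658×5 + 7840×3 + 2517×1 + 2654×2 = 2140 + 3290 + 23520 + 2517 + 5308 = 36775
Index = 47219 / 36775 × 100 = 128.3997

128.40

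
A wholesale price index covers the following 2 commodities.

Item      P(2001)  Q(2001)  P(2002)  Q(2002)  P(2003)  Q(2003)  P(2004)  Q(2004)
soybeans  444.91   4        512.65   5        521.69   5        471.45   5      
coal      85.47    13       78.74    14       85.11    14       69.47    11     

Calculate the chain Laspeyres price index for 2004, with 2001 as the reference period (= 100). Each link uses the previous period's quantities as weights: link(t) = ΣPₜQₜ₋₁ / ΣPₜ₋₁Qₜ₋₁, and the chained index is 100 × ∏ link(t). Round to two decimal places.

Link 2001→2002:
ΣP(2002)Q(2001) = 512.65×4 + 78.74×13 = 2050.6 + 1023.62 = 3074.22
ΣP(2001)Q(2001) = 444.91×4 + 85.47×13 = 1779.64 + 1111.11 = 2890.75
link = 3074.22/2890.75 = 1.063468
Link 2002→2003:
ΣP(2003)Q(2002) = 521.69×5 + 85.11×14 = 2608.45 + 1191.54 = 3799.99
ΣP(2002)Q(2002) = 512.65×5 + 78.74×14 = 2563.25 + 1102.36 = 3665.61
link = 3799.99/3665.61 = 1.036660
Link 2003→2004:
ΣP(2004)Q(2003) = 471.45×5 + 69.47×14 = 2357.25 + 972.58 = 3329.83
ΣP(2003)Q(2003) = 521.69×5 + 85.11×14 = 2608.45 + 1191.54 = 3799.99
link = 3329.83/3799.99 = 0.876273
Chained index = 100 × 1.063468 × 1.036660 × 0.876273 = 96.6051

96.61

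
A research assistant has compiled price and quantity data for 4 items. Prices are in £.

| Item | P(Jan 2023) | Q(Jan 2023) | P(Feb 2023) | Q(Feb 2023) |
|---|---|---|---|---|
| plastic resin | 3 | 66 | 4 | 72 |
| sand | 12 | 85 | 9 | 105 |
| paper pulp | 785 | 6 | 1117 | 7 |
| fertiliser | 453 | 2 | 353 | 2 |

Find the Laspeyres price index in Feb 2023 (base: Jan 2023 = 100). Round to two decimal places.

123.46

Laspeyres price index uses base-period quantities as weights.
ΣP(Feb 2023)·Q(Jan 2023) = 4×66 + 9×85 + 1117×6 + 353×2 = 264 + 765 + 6702 + 706 = 8437
ΣP(Jan 2023)·Q(Jan 2023) = 3×66 + 12×85 + 785×6 + 453×2 = 198 + 1020 + 4710 + 906 = 6834
Index = 8437 / 6834 × 100 = 123.4562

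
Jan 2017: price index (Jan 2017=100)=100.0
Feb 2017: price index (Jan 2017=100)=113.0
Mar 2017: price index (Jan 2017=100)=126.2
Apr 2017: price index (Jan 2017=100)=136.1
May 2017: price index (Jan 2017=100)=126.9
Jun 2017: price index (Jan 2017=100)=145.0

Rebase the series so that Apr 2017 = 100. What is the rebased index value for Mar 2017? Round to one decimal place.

Rebased(Mar 2017) = 126.2 / 136.1 × 100 = 92.7259

92.7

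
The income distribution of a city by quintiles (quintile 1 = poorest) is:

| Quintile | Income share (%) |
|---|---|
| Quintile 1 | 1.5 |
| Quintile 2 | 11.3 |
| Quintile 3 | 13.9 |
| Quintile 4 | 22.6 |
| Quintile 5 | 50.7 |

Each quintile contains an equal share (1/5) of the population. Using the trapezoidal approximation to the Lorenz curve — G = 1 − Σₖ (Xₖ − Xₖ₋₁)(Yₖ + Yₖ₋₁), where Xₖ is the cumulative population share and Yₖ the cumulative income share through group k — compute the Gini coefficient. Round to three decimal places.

Cumulative income shares Yₖ: 0.0150, 0.1280, 0.2670, 0.4930, 1.0000
Σ (Xₖ−Xₖ₋₁)(Yₖ+Yₖ₋₁) = (1/5)(0.0150+0.0000) + (1/5)(0.1280+0.0150) + (1/5)(0.2670+0.1280) + (1/5)(0.4930+0.2670) + (1/5)(1.0000+0.4930)
  = 0.0030 + 0.0286 + 0.0790 + 0.1520 + 0.2986 = 0.5612
G = 1 − 0.5612 = 0.4388

0.439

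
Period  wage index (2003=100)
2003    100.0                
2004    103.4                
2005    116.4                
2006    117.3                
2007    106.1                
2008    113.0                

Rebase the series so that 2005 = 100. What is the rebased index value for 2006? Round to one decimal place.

Rebased(2006) = 117.3 / 116.4 × 100 = 100.7732

100.8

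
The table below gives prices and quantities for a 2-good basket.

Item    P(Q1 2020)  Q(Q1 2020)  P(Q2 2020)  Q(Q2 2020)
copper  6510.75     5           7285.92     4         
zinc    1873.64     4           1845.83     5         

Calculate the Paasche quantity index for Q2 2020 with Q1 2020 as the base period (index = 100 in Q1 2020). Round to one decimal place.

87.6

Paasche quantity index uses current-period prices as weights.
ΣP(Q2 2020)·Q(Q2 2020) = 7285.92×4 + 1845.83×5 = 29143.68 + 9229.15 = 38372.83
ΣP(Q2 2020)·Q(Q1 2020) = 7285.92×5 + 1845.83×4 = 36429.6 + 7383.32 = 43812.92
Index = 38372.83 / 43812.92 × 100 = 87.5834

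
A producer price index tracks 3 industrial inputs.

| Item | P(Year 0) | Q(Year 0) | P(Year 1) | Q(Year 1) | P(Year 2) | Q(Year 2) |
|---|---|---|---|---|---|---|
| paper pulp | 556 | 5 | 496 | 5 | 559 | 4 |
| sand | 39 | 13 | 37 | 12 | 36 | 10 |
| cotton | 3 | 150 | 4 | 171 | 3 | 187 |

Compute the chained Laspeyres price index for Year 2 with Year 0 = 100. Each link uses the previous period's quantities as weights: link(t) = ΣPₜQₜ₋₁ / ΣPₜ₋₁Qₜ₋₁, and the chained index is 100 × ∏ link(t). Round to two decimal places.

Link Year 0→Year 1:
ΣP(Year 1)Q(Year 0) = 496×5 + 37×13 + 4×150 = 2480 + 481 + 600 = 3561
ΣP(Year 0)Q(Year 0) = 556×5 + 39×13 + 3×150 = 2780 + 507 + 450 = 3737
link = 3561/3737 = 0.952903
Link Year 1→Year 2:
ΣP(Year 2)Q(Year 1) = 559×5 + 36×12 + 3×171 = 2795 + 432 + 513 = 3740
ΣP(Year 1)Q(Year 1) = 496×5 + 37×12 + 4×171 = 2480 + 444 + 684 = 3608
link = 3740/3608 = 1.036585
Chained index = 100 × 0.952903 × 1.036585 = 98.7766

98.78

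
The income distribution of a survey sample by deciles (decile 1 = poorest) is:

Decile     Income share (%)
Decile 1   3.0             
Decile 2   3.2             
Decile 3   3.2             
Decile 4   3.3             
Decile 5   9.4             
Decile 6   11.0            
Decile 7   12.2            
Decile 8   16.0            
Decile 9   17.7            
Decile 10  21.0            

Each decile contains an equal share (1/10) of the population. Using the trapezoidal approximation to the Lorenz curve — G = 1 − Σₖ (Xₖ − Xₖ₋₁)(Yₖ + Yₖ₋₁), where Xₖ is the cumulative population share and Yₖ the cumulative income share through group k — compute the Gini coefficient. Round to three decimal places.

0.356

Cumulative income shares Yₖ: 0.0300, 0.0620, 0.0940, 0.1270, 0.2210, 0.3310, 0.4530, 0.6130, 0.7900, 1.0000
Σ (Xₖ−Xₖ₋₁)(Yₖ+Yₖ₋₁) = (1/10)(0.0300+0.0000) + (1/10)(0.0620+0.0300) + (1/10)(0.0940+0.0620) + (1/10)(0.1270+0.0940) + (1/10)(0.2210+0.1270) + (1/10)(0.3310+0.2210) + (1/10)(0.4530+0.3310) + (1/10)(0.6130+0.4530) + (1/10)(0.7900+0.6130) + (1/10)(1.0000+0.7900)
  = 0.0030 + 0.0092 + 0.0156 + 0.0221 + 0.0348 + 0.0552 + 0.0784 + 0.1066 + 0.1403 + 0.1790 = 0.6442
G = 1 − 0.6442 = 0.3558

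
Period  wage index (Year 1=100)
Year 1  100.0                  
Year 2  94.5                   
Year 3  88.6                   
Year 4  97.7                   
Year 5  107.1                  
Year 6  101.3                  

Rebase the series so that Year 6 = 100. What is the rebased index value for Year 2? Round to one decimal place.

93.3

Rebased(Year 2) = 94.5 / 101.3 × 100 = 93.2873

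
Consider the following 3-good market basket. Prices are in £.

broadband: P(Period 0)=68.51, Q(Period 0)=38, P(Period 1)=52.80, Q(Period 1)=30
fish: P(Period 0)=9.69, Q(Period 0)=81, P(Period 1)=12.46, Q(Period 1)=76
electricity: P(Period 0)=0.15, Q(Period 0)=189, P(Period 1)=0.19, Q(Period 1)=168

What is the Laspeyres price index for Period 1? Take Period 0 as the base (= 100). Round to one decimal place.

Laspeyres price index uses base-period quantities as weights.
ΣP(Period 1)·Q(Period 0) = 52.80×38 + 12.46×81 + 0.19×189 = 2006.4 + 1009.26 + 35.91 = 3051.57
ΣP(Period 0)·Q(Period 0) = 68.51×38 + 9.69×81 + 0.15×189 = 2603.38 + 784.89 + 28.35 = 3416.62
Index = 3051.57 / 3416.62 × 100 = 89.3155

89.3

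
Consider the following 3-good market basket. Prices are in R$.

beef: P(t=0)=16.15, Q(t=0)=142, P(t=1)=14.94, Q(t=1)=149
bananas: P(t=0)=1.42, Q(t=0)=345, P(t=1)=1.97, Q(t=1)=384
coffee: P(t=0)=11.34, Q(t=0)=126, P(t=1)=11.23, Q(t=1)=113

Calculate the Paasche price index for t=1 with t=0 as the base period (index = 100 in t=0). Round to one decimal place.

100.4

Paasche price index uses current-period quantities as weights.
ΣP(t=1)·Q(t=1) = 14.94×149 + 1.97×384 + 11.23×113 = 2226.06 + 756.48 + 1268.99 = 4251.53
ΣP(t=0)·Q(t=1) = 16.15×149 + 1.42×384 + 11.34×113 = 2406.35 + 545.28 + 1281.42 = 4233.05
Index = 4251.53 / 4233.05 × 100 = 100.4366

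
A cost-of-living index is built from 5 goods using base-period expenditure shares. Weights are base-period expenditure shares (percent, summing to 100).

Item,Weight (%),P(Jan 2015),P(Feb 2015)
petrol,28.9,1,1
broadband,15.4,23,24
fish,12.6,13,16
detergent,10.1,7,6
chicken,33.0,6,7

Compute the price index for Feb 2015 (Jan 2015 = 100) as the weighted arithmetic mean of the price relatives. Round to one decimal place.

107.6

petrol: 28.9 × (1/1) = 28.9 × 1.000000 = 28.9000
broadband: 15.4 × (24/23) = 15.4 × 1.043478 = 16.0696
fish: 12.6 × (16/13) = 12.6 × 1.230769 = 15.5077
detergent: 10.1 × (6/7) = 10.1 × 0.857143 = 8.6571
chicken: 33.0 × (7/6) = 33.0 × 1.166667 = 38.5000
Index = Σ wᵢ·(p₁ᵢ/p₀ᵢ) = 28.9000 + 16.0696 + 15.5077 + 8.6571 + 38.5000 = 107.6344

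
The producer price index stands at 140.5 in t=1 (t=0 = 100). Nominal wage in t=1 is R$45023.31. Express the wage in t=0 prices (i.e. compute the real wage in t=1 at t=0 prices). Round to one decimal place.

32045.1

Real = Nominal ÷ (Index/100) = 45023.31 ÷ (140.5/100)
     = 45023.31 ÷ 1.405 = 32045.0605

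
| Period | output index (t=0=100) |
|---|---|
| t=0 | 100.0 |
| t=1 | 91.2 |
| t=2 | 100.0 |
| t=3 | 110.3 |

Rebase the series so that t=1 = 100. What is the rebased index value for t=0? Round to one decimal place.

Rebased(t=0) = 100.0 / 91.2 × 100 = 109.6491

109.6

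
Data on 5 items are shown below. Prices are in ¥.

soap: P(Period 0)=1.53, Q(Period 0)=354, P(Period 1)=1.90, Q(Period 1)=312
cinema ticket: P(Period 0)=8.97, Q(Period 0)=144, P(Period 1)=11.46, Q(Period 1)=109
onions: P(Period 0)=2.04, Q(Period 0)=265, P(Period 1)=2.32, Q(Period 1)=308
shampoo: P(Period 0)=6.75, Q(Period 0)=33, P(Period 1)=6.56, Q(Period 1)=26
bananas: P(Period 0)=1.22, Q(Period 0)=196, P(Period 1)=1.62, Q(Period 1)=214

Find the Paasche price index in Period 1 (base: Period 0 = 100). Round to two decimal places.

Paasche price index uses current-period quantities as weights.
ΣP(Period 1)·Q(Period 1) = 1.90×312 + 11.46×109 + 2.32×308 + 6.56×26 + 1.62×214 = 592.8 + 1249.14 + 714.56 + 170.56 + 346.68 = 3073.74
ΣP(Period 0)·Q(Period 1) = 1.53×312 + 8.97×109 + 2.04×308 + 6.75×26 + 1.22×214 = 477.36 + 977.73 + 628.32 + 175.5 + 261.08 = 2519.99
Index = 3073.74 / 2519.99 × 100 = 121.9743

121.97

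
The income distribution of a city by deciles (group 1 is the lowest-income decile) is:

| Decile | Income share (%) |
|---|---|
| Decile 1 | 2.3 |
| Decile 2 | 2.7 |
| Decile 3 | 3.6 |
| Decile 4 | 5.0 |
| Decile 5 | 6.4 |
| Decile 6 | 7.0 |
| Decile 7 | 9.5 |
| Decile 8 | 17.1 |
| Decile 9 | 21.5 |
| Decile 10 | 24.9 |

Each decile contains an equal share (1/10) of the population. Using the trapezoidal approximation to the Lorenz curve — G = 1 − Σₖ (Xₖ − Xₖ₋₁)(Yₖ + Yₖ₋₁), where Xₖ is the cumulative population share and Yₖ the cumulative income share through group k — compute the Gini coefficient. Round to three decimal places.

0.417

Cumulative income shares Yₖ: 0.0230, 0.0500, 0.0860, 0.1360, 0.2000, 0.2700, 0.3650, 0.5360, 0.7510, 1.0000
Σ (Xₖ−Xₖ₋₁)(Yₖ+Yₖ₋₁) = (1/10)(0.0230+0.0000) + (1/10)(0.0500+0.0230) + (1/10)(0.0860+0.0500) + (1/10)(0.1360+0.0860) + (1/10)(0.2000+0.1360) + (1/10)(0.2700+0.2000) + (1/10)(0.3650+0.2700) + (1/10)(0.5360+0.3650) + (1/10)(0.7510+0.5360) + (1/10)(1.0000+0.7510)
  = 0.0023 + 0.0073 + 0.0136 + 0.0222 + 0.0336 + 0.0470 + 0.0635 + 0.0901 + 0.1287 + 0.1751 = 0.5834
G = 1 − 0.5834 = 0.4166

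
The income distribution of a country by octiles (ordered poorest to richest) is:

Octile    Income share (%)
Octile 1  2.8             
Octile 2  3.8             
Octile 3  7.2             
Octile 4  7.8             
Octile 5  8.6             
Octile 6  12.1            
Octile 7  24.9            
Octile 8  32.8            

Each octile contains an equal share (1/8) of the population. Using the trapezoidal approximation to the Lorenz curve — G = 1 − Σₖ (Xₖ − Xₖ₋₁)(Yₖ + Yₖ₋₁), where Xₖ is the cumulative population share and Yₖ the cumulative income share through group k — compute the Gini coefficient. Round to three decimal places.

0.414

Cumulative income shares Yₖ: 0.0280, 0.0660, 0.1380, 0.2160, 0.3020, 0.4230, 0.6720, 1.0000
Σ (Xₖ−Xₖ₋₁)(Yₖ+Yₖ₋₁) = (1/8)(0.0280+0.0000) + (1/8)(0.0660+0.0280) + (1/8)(0.1380+0.0660) + (1/8)(0.2160+0.1380) + (1/8)(0.3020+0.2160) + (1/8)(0.4230+0.3020) + (1/8)(0.6720+0.4230) + (1/8)(1.0000+0.6720)
  = 0.0035 + 0.0118 + 0.0255 + 0.0443 + 0.0648 + 0.0906 + 0.1369 + 0.2090 = 0.5863
G = 1 − 0.5863 = 0.4137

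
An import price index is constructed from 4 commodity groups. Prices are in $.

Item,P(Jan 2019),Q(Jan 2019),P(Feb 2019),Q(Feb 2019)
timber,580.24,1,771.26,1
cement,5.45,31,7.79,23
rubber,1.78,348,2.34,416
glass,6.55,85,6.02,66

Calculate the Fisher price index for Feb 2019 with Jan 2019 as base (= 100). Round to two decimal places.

Laspeyres component (base-period weights):
ΣP(Feb 2019)Q(Jan 2019) = 771.26×1 + 7.79×31 + 2.34×348 + 6.02×85 = 771.26 + 241.49 + 814.32 + 511.7 = 2338.77
ΣP(Jan 2019)Q(Jan 2019) = 580.24×1 + 5.45×31 + 1.78×348 + 6.55×85 = 580.24 + 168.95 + 619.44 + 556.75 = 1925.38
L = 2338.77 / 1925.38 × 100 = 121.4706
Paasche component (current-period weights):
ΣP(Feb 2019)Q(Feb 2019) = 771.26×1 + 7.79×23 + 2.34×416 + 6.02×66 = 771.26 + 179.17 + 973.44 + 397.32 = 2321.19
ΣP(Jan 2019)Q(Feb 2019) = 580.24×1 + 5.45×23 + 1.78×416 + 6.55×66 = 580.24 + 125.35 + 740.48 + 432.3 = 1878.37
P = 2321.19 / 1878.37 × 100 = 123.5747
Fisher = √(L × P) = √(121.4706 × 123.5747) = 122.5181

122.52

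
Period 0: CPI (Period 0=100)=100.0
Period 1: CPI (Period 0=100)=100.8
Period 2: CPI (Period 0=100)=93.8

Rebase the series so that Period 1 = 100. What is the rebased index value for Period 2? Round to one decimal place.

Rebased(Period 2) = 93.8 / 100.8 × 100 = 93.0556

93.1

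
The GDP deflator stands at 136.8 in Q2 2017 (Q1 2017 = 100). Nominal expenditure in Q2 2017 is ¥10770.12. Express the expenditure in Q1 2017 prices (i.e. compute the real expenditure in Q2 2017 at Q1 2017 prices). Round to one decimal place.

Real = Nominal ÷ (Index/100) = 10770.12 ÷ (136.8/100)
     = 10770.12 ÷ 1.368 = 7872.8947

7872.9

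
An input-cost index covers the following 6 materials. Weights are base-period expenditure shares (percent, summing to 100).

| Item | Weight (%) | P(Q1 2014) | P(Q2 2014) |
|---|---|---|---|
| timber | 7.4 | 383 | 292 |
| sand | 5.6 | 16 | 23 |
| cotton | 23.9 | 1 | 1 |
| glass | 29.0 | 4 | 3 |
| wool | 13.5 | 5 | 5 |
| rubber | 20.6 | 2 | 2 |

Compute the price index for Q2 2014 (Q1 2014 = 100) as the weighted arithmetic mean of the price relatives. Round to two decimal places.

93.44

timber: 7.4 × (292/383) = 7.4 × 0.762402 = 5.6418
sand: 5.6 × (23/16) = 5.6 × 1.437500 = 8.0500
cotton: 23.9 × (1/1) = 23.9 × 1.000000 = 23.9000
glass: 29.0 × (3/4) = 29.0 × 0.750000 = 21.7500
wool: 13.5 × (5/5) = 13.5 × 1.000000 = 13.5000
rubber: 20.6 × (2/2) = 20.6 × 1.000000 = 20.6000
Index = Σ wᵢ·(p₁ᵢ/p₀ᵢ) = 5.6418 + 8.0500 + 23.9000 + 21.7500 + 13.5000 + 20.6000 = 93.4418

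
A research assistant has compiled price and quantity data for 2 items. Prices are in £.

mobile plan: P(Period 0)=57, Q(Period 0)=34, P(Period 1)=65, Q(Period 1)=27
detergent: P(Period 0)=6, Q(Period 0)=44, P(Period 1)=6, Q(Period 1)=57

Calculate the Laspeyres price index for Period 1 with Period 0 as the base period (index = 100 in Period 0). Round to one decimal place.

112.4

Laspeyres price index uses base-period quantities as weights.
ΣP(Period 1)·Q(Period 0) = 65×34 + 6×44 = 2210 + 264 = 2474
ΣP(Period 0)·Q(Period 0) = 57×34 + 6×44 = 1938 + 264 = 2202
Index = 2474 / 2202 × 100 = 112.3524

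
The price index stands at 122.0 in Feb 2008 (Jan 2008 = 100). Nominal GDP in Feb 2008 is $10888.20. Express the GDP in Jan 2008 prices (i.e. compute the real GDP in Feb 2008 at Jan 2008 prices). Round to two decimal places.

8924.75

Real = Nominal ÷ (Index/100) = 10888.20 ÷ (122.0/100)
     = 10888.20 ÷ 1.220 = 8924.7541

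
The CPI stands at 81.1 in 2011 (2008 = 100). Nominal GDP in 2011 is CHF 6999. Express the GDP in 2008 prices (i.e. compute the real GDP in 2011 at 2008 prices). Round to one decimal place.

8630.1

Real = Nominal ÷ (Index/100) = 6999 ÷ (81.1/100)
     = 6999 ÷ 0.811 = 8630.0863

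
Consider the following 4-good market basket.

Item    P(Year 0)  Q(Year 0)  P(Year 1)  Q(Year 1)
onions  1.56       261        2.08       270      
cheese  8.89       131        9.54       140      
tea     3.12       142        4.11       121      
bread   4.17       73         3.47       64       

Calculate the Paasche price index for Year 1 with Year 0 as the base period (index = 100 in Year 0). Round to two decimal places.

113.26

Paasche price index uses current-period quantities as weights.
ΣP(Year 1)·Q(Year 1) = 2.08×270 + 9.54×140 + 4.11×121 + 3.47×64 = 561.6 + 1335.6 + 497.31 + 222.08 = 2616.59
ΣP(Year 0)·Q(Year 1) = 1.56×270 + 8.89×140 + 3.12×121 + 4.17×64 = 421.2 + 1244.6 + 377.52 + 266.88 = 2310.2
Index = 2616.59 / 2310.2 × 100 = 113.2625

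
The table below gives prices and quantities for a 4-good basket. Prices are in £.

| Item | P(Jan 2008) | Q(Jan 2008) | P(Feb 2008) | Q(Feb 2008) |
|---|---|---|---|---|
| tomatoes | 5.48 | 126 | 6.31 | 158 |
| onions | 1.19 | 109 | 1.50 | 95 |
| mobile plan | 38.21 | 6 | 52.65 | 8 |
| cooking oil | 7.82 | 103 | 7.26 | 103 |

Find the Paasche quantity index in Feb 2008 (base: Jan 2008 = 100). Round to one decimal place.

114.2

Paasche quantity index uses current-period prices as weights.
ΣP(Feb 2008)·Q(Feb 2008) = 6.31×158 + 1.50×95 + 52.65×8 + 7.26×103 = 996.98 + 142.5 + 421.2 + 747.78 = 2308.46
ΣP(Feb 2008)·Q(Jan 2008) = 6.31×126 + 1.50×109 + 52.65×6 + 7.26×103 = 795.06 + 163.5 + 315.9 + 747.78 = 2022.24
Index = 2308.46 / 2022.24 × 100 = 114.1536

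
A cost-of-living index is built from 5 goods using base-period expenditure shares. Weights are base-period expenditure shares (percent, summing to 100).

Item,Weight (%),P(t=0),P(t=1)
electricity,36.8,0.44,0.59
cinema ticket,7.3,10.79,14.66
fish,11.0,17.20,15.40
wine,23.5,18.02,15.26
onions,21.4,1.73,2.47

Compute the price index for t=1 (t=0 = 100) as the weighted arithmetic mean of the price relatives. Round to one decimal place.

119.6

electricity: 36.8 × (0.59/0.44) = 36.8 × 1.340909 = 49.3455
cinema ticket: 7.3 × (14.66/10.79) = 7.3 × 1.358665 = 9.9183
fish: 11.0 × (15.40/17.20) = 11.0 × 0.895349 = 9.8488
wine: 23.5 × (15.26/18.02) = 23.5 × 0.846837 = 19.9007
onions: 21.4 × (2.47/1.73) = 21.4 × 1.427746 = 30.5538
Index = Σ wᵢ·(p₁ᵢ/p₀ᵢ) = 49.3455 + 9.9183 + 9.8488 + 19.9007 + 30.5538 = 119.5670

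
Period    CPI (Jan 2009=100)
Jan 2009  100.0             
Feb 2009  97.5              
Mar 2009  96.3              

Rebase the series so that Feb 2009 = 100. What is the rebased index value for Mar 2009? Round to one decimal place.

98.8

Rebased(Mar 2009) = 96.3 / 97.5 × 100 = 98.7692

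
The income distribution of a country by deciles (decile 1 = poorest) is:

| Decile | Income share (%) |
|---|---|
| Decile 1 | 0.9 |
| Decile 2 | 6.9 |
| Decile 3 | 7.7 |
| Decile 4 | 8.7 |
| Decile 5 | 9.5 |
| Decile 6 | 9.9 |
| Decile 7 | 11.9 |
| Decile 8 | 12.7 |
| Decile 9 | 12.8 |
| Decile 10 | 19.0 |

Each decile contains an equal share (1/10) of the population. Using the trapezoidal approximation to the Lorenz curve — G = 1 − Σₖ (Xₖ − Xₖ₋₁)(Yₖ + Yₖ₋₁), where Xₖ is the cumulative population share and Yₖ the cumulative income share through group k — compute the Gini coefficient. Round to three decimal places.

Cumulative income shares Yₖ: 0.0090, 0.0780, 0.1550, 0.2420, 0.3370, 0.4360, 0.5550, 0.6820, 0.8100, 1.0000
Σ (Xₖ−Xₖ₋₁)(Yₖ+Yₖ₋₁) = (1/10)(0.0090+0.0000) + (1/10)(0.0780+0.0090) + (1/10)(0.1550+0.0780) + (1/10)(0.2420+0.1550) + (1/10)(0.3370+0.2420) + (1/10)(0.4360+0.3370) + (1/10)(0.5550+0.4360) + (1/10)(0.6820+0.5550) + (1/10)(0.8100+0.6820) + (1/10)(1.0000+0.8100)
  = 0.0009 + 0.0087 + 0.0233 + 0.0397 + 0.0579 + 0.0773 + 0.0991 + 0.1237 + 0.1492 + 0.1810 = 0.7608
G = 1 − 0.7608 = 0.2392

0.239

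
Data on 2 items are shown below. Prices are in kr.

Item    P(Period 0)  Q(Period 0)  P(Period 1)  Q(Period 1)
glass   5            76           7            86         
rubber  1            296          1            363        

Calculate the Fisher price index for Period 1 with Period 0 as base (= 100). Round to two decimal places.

Laspeyres component (base-period weights):
ΣP(Period 1)Q(Period 0) = 7×76 + 1×296 = 532 + 296 = 828
ΣP(Period 0)Q(Period 0) = 5×76 + 1×296 = 380 + 296 = 676
L = 828 / 676 × 100 = 122.4852
Paasche component (current-period weights):
ΣP(Period 1)Q(Period 1) = 7×86 + 1×363 = 602 + 363 = 965
ΣP(Period 0)Q(Period 1) = 5×86 + 1×363 = 430 + 363 = 793
P = 965 / 793 × 100 = 121.6898
Fisher = √(L × P) = √(122.4852 × 121.6898) = 122.0868

122.09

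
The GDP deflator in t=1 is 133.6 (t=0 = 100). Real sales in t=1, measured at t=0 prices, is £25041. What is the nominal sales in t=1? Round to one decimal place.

Nominal = Real × (Index/100) = 25041 × (133.6/100)
        = 25041 × 1.336 = 33454.7760

33454.8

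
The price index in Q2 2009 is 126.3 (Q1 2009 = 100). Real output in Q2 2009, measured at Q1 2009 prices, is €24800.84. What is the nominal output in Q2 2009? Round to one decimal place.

31323.5

Nominal = Real × (Index/100) = 24800.84 × (126.3/100)
        = 24800.84 × 1.263 = 31323.4609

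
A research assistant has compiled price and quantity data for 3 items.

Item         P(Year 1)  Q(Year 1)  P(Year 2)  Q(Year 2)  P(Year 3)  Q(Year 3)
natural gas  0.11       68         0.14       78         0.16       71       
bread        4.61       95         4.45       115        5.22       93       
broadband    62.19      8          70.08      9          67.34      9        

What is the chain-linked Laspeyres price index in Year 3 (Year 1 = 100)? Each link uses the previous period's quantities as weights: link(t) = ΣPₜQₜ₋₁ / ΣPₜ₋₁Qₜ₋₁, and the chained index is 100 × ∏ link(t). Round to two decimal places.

111.27

Link Year 1→Year 2:
ΣP(Year 2)Q(Year 1) = 0.14×68 + 4.45×95 + 70.08×8 = 9.52 + 422.75 + 560.64 = 992.91
ΣP(Year 1)Q(Year 1) = 0.11×68 + 4.61×95 + 62.19×8 = 7.48 + 437.95 + 497.52 = 942.95
link = 992.91/942.95 = 1.052983
Link Year 2→Year 3:
ΣP(Year 3)Q(Year 2) = 0.16×78 + 5.22×115 + 67.34×9 = 12.48 + 600.3 + 606.06 = 1218.84
ΣP(Year 2)Q(Year 2) = 0.14×78 + 4.45×115 + 70.08×9 = 10.92 + 511.75 + 630.72 = 1153.39
link = 1218.84/1153.39 = 1.056746
Chained index = 100 × 1.052983 × 1.056746 = 111.2735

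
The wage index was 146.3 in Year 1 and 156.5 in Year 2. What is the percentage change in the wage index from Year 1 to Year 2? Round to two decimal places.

6.97%

Change = (156.5 − 146.3) / 146.3 × 100
       = 10.2 / 146.3 × 100 = 6.9720%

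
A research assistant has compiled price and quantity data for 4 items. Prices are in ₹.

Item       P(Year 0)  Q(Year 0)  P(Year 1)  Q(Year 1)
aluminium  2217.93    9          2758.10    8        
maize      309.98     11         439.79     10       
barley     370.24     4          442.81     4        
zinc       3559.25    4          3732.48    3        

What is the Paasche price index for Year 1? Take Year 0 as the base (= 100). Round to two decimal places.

119.48

Paasche price index uses current-period quantities as weights.
ΣP(Year 1)·Q(Year 1) = 2758.10×8 + 439.79×10 + 442.81×4 + 3732.48×3 = 22064.8 + 4397.9 + 1771.24 + 11197.44 = 39431.38
ΣP(Year 0)·Q(Year 1) = 2217.93×8 + 309.98×10 + 370.24×4 + 3559.25×3 = 17743.44 + 3099.8 + 1480.96 + 10677.75 = 33001.95
Index = 39431.38 / 33001.95 × 100 = 119.4820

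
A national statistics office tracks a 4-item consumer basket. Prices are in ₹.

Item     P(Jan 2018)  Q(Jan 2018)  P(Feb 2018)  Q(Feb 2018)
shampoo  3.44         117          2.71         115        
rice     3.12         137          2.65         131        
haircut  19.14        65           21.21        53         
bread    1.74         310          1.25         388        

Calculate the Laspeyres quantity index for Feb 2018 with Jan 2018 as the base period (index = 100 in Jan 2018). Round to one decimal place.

95.4

Laspeyres quantity index uses base-period prices as weights.
ΣP(Jan 2018)·Q(Feb 2018) = 3.44×115 + 3.12×131 + 19.14×53 + 1.74×388 = 395.6 + 408.72 + 1014.42 + 675.12 = 2493.86
ΣP(Jan 2018)·Q(Jan 2018) = 3.44×117 + 3.12×137 + 19.14×65 + 1.74×310 = 402.48 + 427.44 + 1244.1 + 539.4 = 2613.42
Index = 2493.86 / 2613.42 × 100 = 95.4252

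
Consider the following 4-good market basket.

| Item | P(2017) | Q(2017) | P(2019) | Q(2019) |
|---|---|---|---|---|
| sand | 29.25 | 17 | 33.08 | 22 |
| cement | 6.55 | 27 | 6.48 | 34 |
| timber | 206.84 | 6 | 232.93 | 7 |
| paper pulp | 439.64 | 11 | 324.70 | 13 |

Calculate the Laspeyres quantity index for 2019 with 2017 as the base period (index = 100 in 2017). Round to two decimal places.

118.93

Laspeyres quantity index uses base-period prices as weights.
ΣP(2017)·Q(2019) = 29.25×22 + 6.55×34 + 206.84×7 + 439.64×13 = 643.5 + 222.7 + 1447.88 + 5715.32 = 8029.4
ΣP(2017)·Q(2017) = 29.25×17 + 6.55×27 + 206.84×6 + 439.64×11 = 497.25 + 176.85 + 1241.04 + 4836.04 = 6751.18
Index = 8029.4 / 6751.18 × 100 = 118.9333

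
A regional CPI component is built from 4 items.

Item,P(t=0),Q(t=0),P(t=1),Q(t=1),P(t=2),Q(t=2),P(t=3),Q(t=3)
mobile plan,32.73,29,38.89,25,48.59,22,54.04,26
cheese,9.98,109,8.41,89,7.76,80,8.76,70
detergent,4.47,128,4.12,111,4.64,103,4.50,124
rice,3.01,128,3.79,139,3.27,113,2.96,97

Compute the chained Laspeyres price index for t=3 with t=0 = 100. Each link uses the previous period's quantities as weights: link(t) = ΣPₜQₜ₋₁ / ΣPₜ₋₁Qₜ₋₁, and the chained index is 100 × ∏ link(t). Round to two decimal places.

114.94

Link t=0→t=1:
ΣP(t=1)Q(t=0) = 38.89×29 + 8.41×109 + 4.12×128 + 3.79×128 = 1127.81 + 916.69 + 527.36 + 485.12 = 3056.98
ΣP(t=0)Q(t=0) = 32.73×29 + 9.98×109 + 4.47×128 + 3.01×128 = 949.17 + 1087.82 + 572.16 + 385.28 = 2994.43
link = 3056.98/2994.43 = 1.020889
Link t=1→t=2:
ΣP(t=2)Q(t=1) = 48.59×25 + 7.76×89 + 4.64×111 + 3.27×139 = 1214.75 + 690.64 + 515.04 + 454.53 = 2874.96
ΣP(t=1)Q(t=1) = 38.89×25 + 8.41×89 + 4.12×111 + 3.79×139 = 972.25 + 748.49 + 457.32 + 526.81 = 2704.87
link = 2874.96/2704.87 = 1.062883
Link t=2→t=3:
ΣP(t=3)Q(t=2) = 54.04×22 + 8.76×80 + 4.50×103 + 2.96×113 = 1188.88 + 700.8 + 463.5 + 334.48 = 2687.66
ΣP(t=2)Q(t=2) = 48.59×22 + 7.76×80 + 4.64×103 + 3.27×113 = 1068.98 + 620.8 + 477.92 + 369.51 = 2537.21
link = 2687.66/2537.21 = 1.059297
Chained index = 100 × 1.020889 × 1.062883 × 1.059297 = 114.9428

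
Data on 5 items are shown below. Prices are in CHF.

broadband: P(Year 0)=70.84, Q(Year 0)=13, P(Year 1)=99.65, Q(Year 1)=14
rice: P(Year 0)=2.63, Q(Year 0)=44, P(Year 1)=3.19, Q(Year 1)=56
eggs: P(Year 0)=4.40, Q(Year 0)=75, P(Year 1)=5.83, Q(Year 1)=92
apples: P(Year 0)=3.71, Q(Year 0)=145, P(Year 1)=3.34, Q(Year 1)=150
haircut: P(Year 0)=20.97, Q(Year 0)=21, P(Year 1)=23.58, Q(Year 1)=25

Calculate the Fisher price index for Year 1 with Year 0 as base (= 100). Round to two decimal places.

121.80

Laspeyres component (base-period weights):
ΣP(Year 1)Q(Year 0) = 99.65×13 + 3.19×44 + 5.83×75 + 3.34×145 + 23.58×21 = 1295.45 + 140.36 + 437.25 + 484.3 + 495.18 = 2852.54
ΣP(Year 0)Q(Year 0) = 70.84×13 + 2.63×44 + 4.40×75 + 3.71×145 + 20.97×21 = 920.92 + 115.72 + 330 + 537.95 + 440.37 = 2344.96
L = 2852.54 / 2344.96 × 100 = 121.6456
Paasche component (current-period weights):
ΣP(Year 1)Q(Year 1) = 99.65×14 + 3.19×56 + 5.83×92 + 3.34×150 + 23.58×25 = 1395.1 + 178.64 + 536.36 + 501 + 589.5 = 3200.6
ΣP(Year 0)Q(Year 1) = 70.84×14 + 2.63×56 + 4.40×92 + 3.71×150 + 20.97×25 = 991.76 + 147.28 + 404.8 + 556.5 + 524.25 = 2624.59
P = 3200.6 / 2624.59 × 100 = 121.9467
Fisher = √(L × P) = √(121.6456 × 121.9467) = 121.7960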